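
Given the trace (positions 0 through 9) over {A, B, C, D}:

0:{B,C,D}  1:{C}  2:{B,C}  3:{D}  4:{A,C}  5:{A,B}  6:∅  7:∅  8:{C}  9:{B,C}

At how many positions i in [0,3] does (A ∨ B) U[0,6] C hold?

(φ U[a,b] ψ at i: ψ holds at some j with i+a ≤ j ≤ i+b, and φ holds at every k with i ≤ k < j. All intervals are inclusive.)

3

Evaluate at each i in [0,3]:
  i=0: ✓ (rhs at j=0)
  i=1: ✓ (rhs at j=1)
  i=2: ✓ (rhs at j=2)
  i=3: ✗ (lhs fails at k=3 before rhs at j=4)
Positions where it holds: {0, 1, 2} → 3.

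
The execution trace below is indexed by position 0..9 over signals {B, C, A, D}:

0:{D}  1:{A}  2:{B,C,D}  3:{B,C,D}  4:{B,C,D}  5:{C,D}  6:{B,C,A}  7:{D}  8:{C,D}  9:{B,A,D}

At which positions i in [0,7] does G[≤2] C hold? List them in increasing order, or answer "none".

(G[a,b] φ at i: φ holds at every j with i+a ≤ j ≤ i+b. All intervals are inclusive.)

Evaluate at each i in [0,7]:
  i=0: ✗ (fails at j=0)
  i=1: ✗ (fails at j=1)
  i=2: ✓ (all of [2,4])
  i=3: ✓ (all of [3,5])
  i=4: ✓ (all of [4,6])
  i=5: ✗ (fails at j=7)
  i=6: ✗ (fails at j=7)
  i=7: ✗ (fails at j=7)

2, 3, 4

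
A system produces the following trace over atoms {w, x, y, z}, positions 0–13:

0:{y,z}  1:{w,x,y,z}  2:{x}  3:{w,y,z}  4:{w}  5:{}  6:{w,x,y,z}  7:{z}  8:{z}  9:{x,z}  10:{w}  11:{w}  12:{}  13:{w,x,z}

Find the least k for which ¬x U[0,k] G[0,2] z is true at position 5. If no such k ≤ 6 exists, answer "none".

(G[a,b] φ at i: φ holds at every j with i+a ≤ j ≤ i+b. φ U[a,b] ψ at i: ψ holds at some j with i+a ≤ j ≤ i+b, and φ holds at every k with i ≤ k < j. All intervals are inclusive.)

Need earliest j ≥ 5 with G[0,2] z, and ¬x at every k in [5,j-1].
  j=5: rhs fails.
  j=6: rhs holds; lhs holds on [5,5]. k = 1.

1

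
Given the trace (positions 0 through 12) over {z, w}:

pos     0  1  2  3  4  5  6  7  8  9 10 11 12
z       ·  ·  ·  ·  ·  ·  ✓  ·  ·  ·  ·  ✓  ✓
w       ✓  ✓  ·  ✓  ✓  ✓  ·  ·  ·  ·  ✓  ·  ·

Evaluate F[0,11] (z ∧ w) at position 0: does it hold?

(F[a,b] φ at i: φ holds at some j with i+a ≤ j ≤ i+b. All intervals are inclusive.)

No

Check (z ∧ w) at each j in [0,11]:
  j=0: false
  j=1: false
  j=2: false
  j=3: false
  j=4: false
  j=5: false
  j=6: false
  j=7: false
  j=8: false
  j=9: false
  j=10: false
  j=11: false
No position in the window satisfies it → formula fails.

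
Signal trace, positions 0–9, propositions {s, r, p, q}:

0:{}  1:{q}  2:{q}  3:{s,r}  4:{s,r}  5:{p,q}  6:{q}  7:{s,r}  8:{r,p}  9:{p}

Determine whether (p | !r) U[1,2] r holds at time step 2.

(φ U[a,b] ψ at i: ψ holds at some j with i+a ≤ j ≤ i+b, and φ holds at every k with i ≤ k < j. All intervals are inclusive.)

Need some j in [3,4] with r, and (p | !r) at every k in [2,j-1].
  j=3: r holds; (p | !r) holds at every k in [2,2] → satisfied.

Yes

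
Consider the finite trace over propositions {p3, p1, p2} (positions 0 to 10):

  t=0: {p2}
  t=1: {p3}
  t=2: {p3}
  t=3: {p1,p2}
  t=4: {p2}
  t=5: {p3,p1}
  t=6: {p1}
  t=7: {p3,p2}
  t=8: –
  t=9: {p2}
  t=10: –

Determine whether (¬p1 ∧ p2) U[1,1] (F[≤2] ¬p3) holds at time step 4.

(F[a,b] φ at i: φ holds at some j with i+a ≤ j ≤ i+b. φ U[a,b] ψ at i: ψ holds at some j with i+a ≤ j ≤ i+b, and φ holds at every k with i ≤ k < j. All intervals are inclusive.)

Holds

Need some j in [5,5] with F[≤2] ¬p3, and (¬p1 ∧ p2) at every k in [4,j-1].
  j=5: F[≤2] ¬p3 holds; (¬p1 ∧ p2) holds at every k in [4,4] → satisfied.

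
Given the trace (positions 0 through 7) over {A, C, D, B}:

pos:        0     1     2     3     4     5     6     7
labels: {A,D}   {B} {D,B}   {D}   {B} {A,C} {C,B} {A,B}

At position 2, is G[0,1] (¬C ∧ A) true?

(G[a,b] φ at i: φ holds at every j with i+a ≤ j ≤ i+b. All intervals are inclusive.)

Check (¬C ∧ A) at every j in [2,3]:
  j=2: false
  j=3: false
Fails at j=2 → formula fails.

Does not hold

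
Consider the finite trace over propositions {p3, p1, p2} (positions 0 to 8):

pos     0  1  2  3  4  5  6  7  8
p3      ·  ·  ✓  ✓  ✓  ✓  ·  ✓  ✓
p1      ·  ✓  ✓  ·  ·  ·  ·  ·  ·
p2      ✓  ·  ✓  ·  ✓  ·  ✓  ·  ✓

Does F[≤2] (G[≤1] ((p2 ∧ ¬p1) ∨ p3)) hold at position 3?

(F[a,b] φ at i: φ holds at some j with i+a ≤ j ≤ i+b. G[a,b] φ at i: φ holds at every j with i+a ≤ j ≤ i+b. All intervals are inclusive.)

Check G[≤1] ((p2 ∧ ¬p1) ∨ p3) at each j in [3,5]:
  j=3: holds on [3,4]
  j=4: holds on [4,5]
  j=5: holds on [5,6]
Found at j=3 → formula holds.

True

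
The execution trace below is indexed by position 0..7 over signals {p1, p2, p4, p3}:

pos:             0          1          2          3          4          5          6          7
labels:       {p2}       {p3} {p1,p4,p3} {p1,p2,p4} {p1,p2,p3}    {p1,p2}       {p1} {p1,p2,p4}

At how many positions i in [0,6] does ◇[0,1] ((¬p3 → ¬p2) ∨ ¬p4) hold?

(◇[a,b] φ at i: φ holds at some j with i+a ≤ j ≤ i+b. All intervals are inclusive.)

Evaluate at each i in [0,6]:
  i=0: ✓ (witness j=0)
  i=1: ✓ (witness j=1)
  i=2: ✓ (witness j=2)
  i=3: ✓ (witness j=4)
  i=4: ✓ (witness j=4)
  i=5: ✓ (witness j=5)
  i=6: ✓ (witness j=6)
Positions where it holds: {0, 1, 2, 3, 4, 5, 6} → 7.

7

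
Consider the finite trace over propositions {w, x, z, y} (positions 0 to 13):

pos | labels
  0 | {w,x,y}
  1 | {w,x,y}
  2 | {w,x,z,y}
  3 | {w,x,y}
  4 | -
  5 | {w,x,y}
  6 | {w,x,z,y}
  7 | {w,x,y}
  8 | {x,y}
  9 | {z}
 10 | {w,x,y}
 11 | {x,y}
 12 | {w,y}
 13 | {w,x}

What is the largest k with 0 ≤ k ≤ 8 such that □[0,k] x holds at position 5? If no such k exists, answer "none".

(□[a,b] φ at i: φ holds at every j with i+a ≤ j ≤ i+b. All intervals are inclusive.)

x must hold from j=5 onward; find where it first fails.
  j=5: holds
  j=6: holds
  j=7: holds
  j=8: holds
  j=9: fails
Holds on [5,8], so largest k = 3.

3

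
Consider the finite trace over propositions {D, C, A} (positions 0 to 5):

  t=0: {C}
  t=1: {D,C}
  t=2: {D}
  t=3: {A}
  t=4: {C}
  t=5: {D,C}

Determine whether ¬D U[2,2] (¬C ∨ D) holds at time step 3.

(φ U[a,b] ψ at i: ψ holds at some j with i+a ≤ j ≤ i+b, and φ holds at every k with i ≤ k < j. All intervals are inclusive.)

True

Need some j in [5,5] with (¬C ∨ D), and ¬D at every k in [3,j-1].
  j=5: (¬C ∨ D) holds; ¬D holds at every k in [3,4] → satisfied.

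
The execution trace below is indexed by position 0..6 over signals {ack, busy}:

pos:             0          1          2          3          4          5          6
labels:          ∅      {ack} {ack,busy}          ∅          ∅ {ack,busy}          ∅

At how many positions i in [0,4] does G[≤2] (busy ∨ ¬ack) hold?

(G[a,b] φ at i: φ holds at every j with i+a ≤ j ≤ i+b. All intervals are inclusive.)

3

Evaluate at each i in [0,4]:
  i=0: ✗ (fails at j=1)
  i=1: ✗ (fails at j=1)
  i=2: ✓ (all of [2,4])
  i=3: ✓ (all of [3,5])
  i=4: ✓ (all of [4,6])
Positions where it holds: {2, 3, 4} → 3.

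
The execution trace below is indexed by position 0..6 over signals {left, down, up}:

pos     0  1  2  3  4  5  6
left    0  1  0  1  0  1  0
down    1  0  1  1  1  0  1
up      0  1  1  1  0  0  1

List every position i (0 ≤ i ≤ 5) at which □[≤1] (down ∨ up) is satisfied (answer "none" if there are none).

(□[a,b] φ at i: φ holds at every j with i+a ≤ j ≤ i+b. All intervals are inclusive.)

Evaluate at each i in [0,5]:
  i=0: ✓ (all of [0,1])
  i=1: ✓ (all of [1,2])
  i=2: ✓ (all of [2,3])
  i=3: ✓ (all of [3,4])
  i=4: ✗ (fails at j=5)
  i=5: ✗ (fails at j=5)

0, 1, 2, 3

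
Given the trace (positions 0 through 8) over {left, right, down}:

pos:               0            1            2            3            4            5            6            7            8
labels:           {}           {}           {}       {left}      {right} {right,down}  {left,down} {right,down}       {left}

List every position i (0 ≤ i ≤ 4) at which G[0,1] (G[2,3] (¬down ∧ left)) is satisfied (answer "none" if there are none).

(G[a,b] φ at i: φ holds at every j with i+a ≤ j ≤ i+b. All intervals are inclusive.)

none

Evaluate at each i in [0,4]:
  i=0: ✗ (fails at j=0)
  i=1: ✗ (fails at j=1)
  i=2: ✗ (fails at j=2)
  i=3: ✗ (fails at j=3)
  i=4: ✗ (fails at j=4)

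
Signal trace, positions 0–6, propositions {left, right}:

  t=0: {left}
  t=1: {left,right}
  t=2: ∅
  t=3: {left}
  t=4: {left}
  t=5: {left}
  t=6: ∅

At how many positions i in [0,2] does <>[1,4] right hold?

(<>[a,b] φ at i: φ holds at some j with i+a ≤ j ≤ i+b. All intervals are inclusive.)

1

Evaluate at each i in [0,2]:
  i=0: ✓ (witness j=1)
  i=1: ✗ (none in [2,5])
  i=2: ✗ (none in [3,6])
Positions where it holds: {0} → 1.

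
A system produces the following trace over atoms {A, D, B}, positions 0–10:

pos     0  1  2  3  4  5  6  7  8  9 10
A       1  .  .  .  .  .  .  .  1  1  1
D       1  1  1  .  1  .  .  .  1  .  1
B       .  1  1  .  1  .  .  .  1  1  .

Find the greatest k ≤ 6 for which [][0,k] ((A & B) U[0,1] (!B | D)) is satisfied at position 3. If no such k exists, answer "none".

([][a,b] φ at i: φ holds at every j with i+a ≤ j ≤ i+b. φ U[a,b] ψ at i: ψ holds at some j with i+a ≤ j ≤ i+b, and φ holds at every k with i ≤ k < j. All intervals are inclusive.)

6

((A & B) U[0,1] (!B | D)) must hold from j=3 onward; find where it first fails.
  j=3: holds
  j=4: holds
  j=5: holds
  j=6: holds
  j=7: holds
  j=8: holds
  j=9: holds
Holds through j=9; largest k = 6.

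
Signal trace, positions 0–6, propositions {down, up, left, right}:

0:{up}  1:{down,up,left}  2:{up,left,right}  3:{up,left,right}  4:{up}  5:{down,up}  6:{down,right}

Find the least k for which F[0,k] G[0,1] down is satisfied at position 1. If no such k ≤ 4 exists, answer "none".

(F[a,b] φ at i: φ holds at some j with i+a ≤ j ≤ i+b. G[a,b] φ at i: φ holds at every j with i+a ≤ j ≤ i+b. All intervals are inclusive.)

4

Scan j = 1,2,… for G[0,1] down:
  j=1: fails
  j=2: fails
  j=3: fails
  j=4: fails
  j=5: holds
First hit at j=5, so smallest k = 5-1 = 4.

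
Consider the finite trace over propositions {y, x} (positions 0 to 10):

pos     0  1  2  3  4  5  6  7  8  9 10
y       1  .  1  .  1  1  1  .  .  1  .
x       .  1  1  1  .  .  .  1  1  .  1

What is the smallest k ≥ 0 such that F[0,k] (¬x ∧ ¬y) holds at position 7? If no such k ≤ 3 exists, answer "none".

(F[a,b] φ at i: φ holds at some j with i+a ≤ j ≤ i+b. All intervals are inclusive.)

none

Scan j = 7,8,… for (¬x ∧ ¬y):
  j=7: fails
  j=8: fails
  j=9: fails
  j=10: fails
No j in [7,10] satisfies it → none.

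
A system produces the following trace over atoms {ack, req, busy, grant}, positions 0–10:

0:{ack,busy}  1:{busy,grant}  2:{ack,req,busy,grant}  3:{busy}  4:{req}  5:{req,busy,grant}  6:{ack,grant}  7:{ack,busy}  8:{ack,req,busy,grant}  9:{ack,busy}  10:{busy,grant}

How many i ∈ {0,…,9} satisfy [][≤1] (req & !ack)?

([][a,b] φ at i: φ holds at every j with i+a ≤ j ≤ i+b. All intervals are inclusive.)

1

Evaluate at each i in [0,9]:
  i=0: ✗ (fails at j=0)
  i=1: ✗ (fails at j=1)
  i=2: ✗ (fails at j=2)
  i=3: ✗ (fails at j=3)
  i=4: ✓ (all of [4,5])
  i=5: ✗ (fails at j=6)
  i=6: ✗ (fails at j=6)
  i=7: ✗ (fails at j=7)
  i=8: ✗ (fails at j=8)
  i=9: ✗ (fails at j=9)
Positions where it holds: {4} → 1.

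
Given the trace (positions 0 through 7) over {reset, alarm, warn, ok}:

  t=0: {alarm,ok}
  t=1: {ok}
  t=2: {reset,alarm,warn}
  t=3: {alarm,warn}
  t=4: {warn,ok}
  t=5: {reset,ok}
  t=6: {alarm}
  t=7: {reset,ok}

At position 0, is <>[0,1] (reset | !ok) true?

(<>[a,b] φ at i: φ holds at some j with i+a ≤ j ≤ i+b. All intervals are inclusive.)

False

Check (reset | !ok) at each j in [0,1]:
  j=0: false
  j=1: false
No position in the window satisfies it → formula fails.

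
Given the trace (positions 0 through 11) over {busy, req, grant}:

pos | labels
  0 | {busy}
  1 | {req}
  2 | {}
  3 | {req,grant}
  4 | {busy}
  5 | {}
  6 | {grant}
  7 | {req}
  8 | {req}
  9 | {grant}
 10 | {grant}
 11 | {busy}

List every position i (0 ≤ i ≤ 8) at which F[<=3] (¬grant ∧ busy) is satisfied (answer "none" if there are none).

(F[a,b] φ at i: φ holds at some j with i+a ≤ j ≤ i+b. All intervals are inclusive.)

Evaluate at each i in [0,8]:
  i=0: ✓ (witness j=0)
  i=1: ✓ (witness j=4)
  i=2: ✓ (witness j=4)
  i=3: ✓ (witness j=4)
  i=4: ✓ (witness j=4)
  i=5: ✗ (none in [5,8])
  i=6: ✗ (none in [6,9])
  i=7: ✗ (none in [7,10])
  i=8: ✓ (witness j=11)

0, 1, 2, 3, 4, 8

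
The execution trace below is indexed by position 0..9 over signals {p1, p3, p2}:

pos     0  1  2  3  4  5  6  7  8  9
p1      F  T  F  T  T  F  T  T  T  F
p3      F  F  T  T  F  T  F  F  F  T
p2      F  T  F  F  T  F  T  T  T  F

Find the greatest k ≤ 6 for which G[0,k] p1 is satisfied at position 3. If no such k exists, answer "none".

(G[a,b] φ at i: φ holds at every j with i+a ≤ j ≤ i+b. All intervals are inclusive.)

p1 must hold from j=3 onward; find where it first fails.
  j=3: holds
  j=4: holds
  j=5: fails
Holds on [3,4], so largest k = 1.

1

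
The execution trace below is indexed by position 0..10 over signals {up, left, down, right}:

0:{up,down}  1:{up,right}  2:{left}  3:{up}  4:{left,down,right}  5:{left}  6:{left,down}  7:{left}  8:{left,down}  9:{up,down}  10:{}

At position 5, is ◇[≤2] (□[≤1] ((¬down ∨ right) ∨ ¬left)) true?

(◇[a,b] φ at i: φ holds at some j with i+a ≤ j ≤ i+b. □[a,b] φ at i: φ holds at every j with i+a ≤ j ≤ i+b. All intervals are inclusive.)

Does not hold

Check □[≤1] ((¬down ∨ right) ∨ ¬left) at each j in [5,7]:
  j=5: fails at 6
  j=6: fails at 6
  j=7: fails at 8
No position in the window satisfies it → formula fails.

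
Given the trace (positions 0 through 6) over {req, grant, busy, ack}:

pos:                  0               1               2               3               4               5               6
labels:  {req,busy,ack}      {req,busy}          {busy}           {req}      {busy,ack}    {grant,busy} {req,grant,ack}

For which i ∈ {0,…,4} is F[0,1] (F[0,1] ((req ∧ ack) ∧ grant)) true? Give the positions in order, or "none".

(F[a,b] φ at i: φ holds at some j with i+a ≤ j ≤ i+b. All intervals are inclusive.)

4

Evaluate at each i in [0,4]:
  i=0: ✗ (none in [0,1])
  i=1: ✗ (none in [1,2])
  i=2: ✗ (none in [2,3])
  i=3: ✗ (none in [3,4])
  i=4: ✓ (witness j=5)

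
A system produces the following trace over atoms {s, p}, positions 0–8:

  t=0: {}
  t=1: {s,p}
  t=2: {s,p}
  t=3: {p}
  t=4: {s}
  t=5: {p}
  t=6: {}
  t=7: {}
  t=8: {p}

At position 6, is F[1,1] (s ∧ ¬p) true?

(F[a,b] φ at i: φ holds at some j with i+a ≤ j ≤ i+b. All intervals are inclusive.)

Check (s ∧ ¬p) at each j in [7,7]:
  j=7: false
No position in the window satisfies it → formula fails.

False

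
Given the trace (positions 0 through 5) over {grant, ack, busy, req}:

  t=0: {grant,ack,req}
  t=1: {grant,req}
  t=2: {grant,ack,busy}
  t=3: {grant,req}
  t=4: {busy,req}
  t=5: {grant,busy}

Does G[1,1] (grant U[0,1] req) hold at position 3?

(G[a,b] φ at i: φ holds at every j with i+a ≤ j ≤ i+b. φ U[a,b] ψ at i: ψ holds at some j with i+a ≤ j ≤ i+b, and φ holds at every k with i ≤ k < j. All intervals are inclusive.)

Check (grant U[0,1] req) at every j in [4,4]:
  j=4: holds
All positions satisfy it → formula holds.

Yes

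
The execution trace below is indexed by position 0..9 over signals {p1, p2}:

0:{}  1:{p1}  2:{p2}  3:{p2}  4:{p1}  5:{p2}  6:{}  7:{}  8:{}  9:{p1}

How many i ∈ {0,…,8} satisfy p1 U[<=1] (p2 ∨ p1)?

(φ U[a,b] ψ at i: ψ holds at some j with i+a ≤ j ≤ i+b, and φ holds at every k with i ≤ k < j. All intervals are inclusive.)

Evaluate at each i in [0,8]:
  i=0: ✗ (lhs fails at k=0 before rhs at j=1)
  i=1: ✓ (rhs at j=1)
  i=2: ✓ (rhs at j=2)
  i=3: ✓ (rhs at j=3)
  i=4: ✓ (rhs at j=4)
  i=5: ✓ (rhs at j=5)
  i=6: ✗ (no rhs in [6,7])
  i=7: ✗ (no rhs in [7,8])
  i=8: ✗ (lhs fails at k=8 before rhs at j=9)
Positions where it holds: {1, 2, 3, 4, 5} → 5.

5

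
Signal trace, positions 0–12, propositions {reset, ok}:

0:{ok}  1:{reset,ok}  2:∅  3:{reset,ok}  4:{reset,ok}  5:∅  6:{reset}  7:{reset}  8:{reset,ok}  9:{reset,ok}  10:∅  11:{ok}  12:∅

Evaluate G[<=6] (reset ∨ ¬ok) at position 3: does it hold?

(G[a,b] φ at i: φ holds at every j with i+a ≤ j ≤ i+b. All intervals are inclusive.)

Yes

Check (reset ∨ ¬ok) at every j in [3,9]:
  j=3: true
  j=4: true
  j=5: true
  j=6: true
  j=7: true
  j=8: true
  j=9: true
All positions satisfy it → formula holds.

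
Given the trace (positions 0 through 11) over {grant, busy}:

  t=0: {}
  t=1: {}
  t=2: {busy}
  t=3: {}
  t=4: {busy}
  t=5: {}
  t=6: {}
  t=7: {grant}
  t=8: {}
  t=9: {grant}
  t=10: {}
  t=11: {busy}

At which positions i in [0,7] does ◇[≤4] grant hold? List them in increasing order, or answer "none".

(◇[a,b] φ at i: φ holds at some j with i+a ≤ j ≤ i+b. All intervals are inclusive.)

Evaluate at each i in [0,7]:
  i=0: ✗ (none in [0,4])
  i=1: ✗ (none in [1,5])
  i=2: ✗ (none in [2,6])
  i=3: ✓ (witness j=7)
  i=4: ✓ (witness j=7)
  i=5: ✓ (witness j=7)
  i=6: ✓ (witness j=7)
  i=7: ✓ (witness j=7)

3, 4, 5, 6, 7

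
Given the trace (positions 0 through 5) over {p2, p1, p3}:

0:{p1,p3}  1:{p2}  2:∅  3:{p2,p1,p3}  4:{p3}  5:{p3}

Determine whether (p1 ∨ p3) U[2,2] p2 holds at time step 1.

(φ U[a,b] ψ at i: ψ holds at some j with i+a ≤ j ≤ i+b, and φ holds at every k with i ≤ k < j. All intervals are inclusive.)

Need some j in [3,3] with p2, and (p1 ∨ p3) at every k in [1,j-1].
  j=3: p2 holds, but (p1 ∨ p3) fails at k=1 → not this j.
No j in the window works → until fails.

False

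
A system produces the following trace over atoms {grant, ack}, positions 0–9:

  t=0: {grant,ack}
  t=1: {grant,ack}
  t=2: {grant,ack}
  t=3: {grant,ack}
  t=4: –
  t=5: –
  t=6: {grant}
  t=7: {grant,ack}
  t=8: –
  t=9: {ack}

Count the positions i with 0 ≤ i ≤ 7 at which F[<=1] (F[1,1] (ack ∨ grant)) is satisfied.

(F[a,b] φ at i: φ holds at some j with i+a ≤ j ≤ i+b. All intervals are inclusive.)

Evaluate at each i in [0,7]:
  i=0: ✓ (witness j=0)
  i=1: ✓ (witness j=1)
  i=2: ✓ (witness j=2)
  i=3: ✗ (none in [3,4])
  i=4: ✓ (witness j=5)
  i=5: ✓ (witness j=5)
  i=6: ✓ (witness j=6)
  i=7: ✓ (witness j=8)
Positions where it holds: {0, 1, 2, 4, 5, 6, 7} → 7.

7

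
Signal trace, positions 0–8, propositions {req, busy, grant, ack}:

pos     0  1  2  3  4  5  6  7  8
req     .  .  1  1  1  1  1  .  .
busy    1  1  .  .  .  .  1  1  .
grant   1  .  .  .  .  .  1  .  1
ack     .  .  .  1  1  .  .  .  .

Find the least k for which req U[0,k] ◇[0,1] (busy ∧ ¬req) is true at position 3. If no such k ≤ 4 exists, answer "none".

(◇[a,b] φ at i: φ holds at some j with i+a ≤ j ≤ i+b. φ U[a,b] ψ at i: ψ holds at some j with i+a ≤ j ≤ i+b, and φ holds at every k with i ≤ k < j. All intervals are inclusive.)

3

Need earliest j ≥ 3 with ◇[0,1] (busy ∧ ¬req), and req at every k in [3,j-1].
  j=3: rhs fails.
  j=4: rhs fails.
  j=5: rhs fails.
  j=6: rhs holds; lhs holds on [3,5]. k = 3.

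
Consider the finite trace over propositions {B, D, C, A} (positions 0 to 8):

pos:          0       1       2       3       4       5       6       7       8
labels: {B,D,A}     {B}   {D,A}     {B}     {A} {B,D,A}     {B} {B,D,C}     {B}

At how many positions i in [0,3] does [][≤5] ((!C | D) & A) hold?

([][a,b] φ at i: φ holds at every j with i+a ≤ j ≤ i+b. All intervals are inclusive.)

Evaluate at each i in [0,3]:
  i=0: ✗ (fails at j=1)
  i=1: ✗ (fails at j=1)
  i=2: ✗ (fails at j=3)
  i=3: ✗ (fails at j=3)
Positions where it holds: {} → 0.

0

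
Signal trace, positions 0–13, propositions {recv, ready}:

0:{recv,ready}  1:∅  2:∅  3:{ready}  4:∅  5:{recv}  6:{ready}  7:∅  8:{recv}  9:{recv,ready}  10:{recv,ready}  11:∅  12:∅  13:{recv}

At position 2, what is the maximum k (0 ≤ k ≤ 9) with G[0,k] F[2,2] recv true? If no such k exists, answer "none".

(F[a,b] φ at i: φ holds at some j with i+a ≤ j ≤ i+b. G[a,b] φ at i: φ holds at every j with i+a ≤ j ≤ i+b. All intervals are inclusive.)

none

F[2,2] recv must hold from j=2 onward; find where it first fails.
  j=2: fails → no k works.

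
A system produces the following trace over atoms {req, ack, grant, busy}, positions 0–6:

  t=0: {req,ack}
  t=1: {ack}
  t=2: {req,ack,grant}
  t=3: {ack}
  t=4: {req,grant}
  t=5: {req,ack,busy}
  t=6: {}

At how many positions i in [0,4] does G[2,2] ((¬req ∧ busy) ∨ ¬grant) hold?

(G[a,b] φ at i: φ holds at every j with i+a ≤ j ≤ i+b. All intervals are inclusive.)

3

Evaluate at each i in [0,4]:
  i=0: ✗ (fails at j=2)
  i=1: ✓ (all of [3,3])
  i=2: ✗ (fails at j=4)
  i=3: ✓ (all of [5,5])
  i=4: ✓ (all of [6,6])
Positions where it holds: {1, 3, 4} → 3.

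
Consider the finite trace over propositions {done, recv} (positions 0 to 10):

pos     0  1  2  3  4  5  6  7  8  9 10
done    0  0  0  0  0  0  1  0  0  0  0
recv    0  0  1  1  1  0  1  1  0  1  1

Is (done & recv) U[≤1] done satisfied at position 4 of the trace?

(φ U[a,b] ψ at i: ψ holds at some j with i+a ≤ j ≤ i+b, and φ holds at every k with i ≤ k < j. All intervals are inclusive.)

Need some j in [4,5] with done, and (done & recv) at every k in [4,j-1].
  j=4: done false.
  j=5: done false.
No j in the window works → until fails.

No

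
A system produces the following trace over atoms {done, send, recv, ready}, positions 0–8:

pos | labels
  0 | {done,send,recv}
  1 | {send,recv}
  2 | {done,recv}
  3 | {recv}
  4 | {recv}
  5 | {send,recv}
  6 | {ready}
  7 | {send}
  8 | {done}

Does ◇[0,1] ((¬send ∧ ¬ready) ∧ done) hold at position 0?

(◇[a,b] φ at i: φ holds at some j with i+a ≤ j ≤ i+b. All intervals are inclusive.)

Check ((¬send ∧ ¬ready) ∧ done) at each j in [0,1]:
  j=0: false
  j=1: false
No position in the window satisfies it → formula fails.

No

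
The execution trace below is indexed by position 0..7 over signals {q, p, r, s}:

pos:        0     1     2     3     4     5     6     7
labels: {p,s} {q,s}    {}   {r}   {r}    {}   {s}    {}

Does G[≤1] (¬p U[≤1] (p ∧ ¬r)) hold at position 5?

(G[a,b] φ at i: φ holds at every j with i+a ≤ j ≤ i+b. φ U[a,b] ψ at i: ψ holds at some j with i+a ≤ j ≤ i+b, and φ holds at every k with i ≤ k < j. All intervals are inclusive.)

Does not hold

Check (¬p U[≤1] (p ∧ ¬r)) at every j in [5,6]:
  j=5: fails
  j=6: fails
Fails at j=5 → formula fails.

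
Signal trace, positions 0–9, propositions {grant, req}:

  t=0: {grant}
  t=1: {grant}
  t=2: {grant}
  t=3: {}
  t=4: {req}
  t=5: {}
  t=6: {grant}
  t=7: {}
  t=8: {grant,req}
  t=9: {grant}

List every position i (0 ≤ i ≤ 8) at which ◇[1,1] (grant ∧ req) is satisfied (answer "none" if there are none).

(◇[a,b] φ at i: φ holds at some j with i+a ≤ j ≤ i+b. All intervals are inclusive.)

7

Evaluate at each i in [0,8]:
  i=0: ✗ (none in [1,1])
  i=1: ✗ (none in [2,2])
  i=2: ✗ (none in [3,3])
  i=3: ✗ (none in [4,4])
  i=4: ✗ (none in [5,5])
  i=5: ✗ (none in [6,6])
  i=6: ✗ (none in [7,7])
  i=7: ✓ (witness j=8)
  i=8: ✗ (none in [9,9])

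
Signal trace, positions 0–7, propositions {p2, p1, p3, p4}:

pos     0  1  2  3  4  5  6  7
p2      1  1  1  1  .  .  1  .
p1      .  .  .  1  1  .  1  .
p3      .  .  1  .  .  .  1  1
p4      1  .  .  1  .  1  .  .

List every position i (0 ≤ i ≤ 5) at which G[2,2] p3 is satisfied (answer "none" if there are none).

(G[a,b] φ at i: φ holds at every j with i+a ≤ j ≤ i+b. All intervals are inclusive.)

Evaluate at each i in [0,5]:
  i=0: ✓ (all of [2,2])
  i=1: ✗ (fails at j=3)
  i=2: ✗ (fails at j=4)
  i=3: ✗ (fails at j=5)
  i=4: ✓ (all of [6,6])
  i=5: ✓ (all of [7,7])

0, 4, 5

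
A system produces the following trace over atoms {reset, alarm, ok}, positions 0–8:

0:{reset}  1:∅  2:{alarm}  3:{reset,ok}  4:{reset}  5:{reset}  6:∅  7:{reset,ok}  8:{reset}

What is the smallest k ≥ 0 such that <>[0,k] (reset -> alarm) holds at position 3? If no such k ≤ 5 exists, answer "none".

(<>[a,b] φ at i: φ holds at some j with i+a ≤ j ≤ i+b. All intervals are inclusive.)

3

Scan j = 3,4,… for (reset -> alarm):
  j=3: fails
  j=4: fails
  j=5: fails
  j=6: holds
First hit at j=6, so smallest k = 6-3 = 3.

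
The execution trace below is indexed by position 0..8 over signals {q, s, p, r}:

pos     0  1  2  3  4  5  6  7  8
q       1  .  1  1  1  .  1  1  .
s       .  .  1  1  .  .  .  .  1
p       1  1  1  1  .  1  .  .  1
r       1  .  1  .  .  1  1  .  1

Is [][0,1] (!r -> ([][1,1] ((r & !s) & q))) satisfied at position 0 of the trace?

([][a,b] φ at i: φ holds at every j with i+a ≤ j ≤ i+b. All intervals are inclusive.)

False

Check (!r -> ([][1,1] ((r & !s) & q))) at every j in [0,1]:
  j=0: antecedent false → ✓
  j=1: antecedent true; consequent fails at 2 → ✗
Fails at j=1 → formula fails.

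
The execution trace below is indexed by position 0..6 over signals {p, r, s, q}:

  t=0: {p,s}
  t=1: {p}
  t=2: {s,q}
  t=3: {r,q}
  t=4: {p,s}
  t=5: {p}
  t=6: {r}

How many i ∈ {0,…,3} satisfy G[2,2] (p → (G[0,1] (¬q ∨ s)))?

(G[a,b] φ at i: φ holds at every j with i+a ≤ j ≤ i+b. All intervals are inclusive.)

4

Evaluate at each i in [0,3]:
  i=0: ✓ (all of [2,2])
  i=1: ✓ (all of [3,3])
  i=2: ✓ (all of [4,4])
  i=3: ✓ (all of [5,5])
Positions where it holds: {0, 1, 2, 3} → 4.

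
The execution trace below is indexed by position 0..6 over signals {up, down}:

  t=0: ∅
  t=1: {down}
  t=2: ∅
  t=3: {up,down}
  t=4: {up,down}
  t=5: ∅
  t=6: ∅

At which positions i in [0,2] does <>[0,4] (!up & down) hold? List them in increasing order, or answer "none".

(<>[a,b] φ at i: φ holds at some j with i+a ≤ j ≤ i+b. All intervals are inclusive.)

Evaluate at each i in [0,2]:
  i=0: ✓ (witness j=1)
  i=1: ✓ (witness j=1)
  i=2: ✗ (none in [2,6])

0, 1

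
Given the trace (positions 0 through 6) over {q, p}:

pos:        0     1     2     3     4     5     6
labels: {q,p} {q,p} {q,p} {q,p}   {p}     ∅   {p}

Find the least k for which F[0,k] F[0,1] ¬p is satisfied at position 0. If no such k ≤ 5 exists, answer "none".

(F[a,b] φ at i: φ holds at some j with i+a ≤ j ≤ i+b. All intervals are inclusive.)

4

Scan j = 0,1,… for F[0,1] ¬p:
  j=0: fails
  j=1: fails
  j=2: fails
  j=3: fails
  j=4: holds
First hit at j=4, so smallest k = 4-0 = 4.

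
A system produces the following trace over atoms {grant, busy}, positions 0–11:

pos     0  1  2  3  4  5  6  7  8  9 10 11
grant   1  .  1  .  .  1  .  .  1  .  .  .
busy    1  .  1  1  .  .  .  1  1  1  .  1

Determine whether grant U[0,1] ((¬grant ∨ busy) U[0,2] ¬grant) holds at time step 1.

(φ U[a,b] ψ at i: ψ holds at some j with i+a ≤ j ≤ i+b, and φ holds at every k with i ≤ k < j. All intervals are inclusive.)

Yes

Need some j in [1,2] with ((¬grant ∨ busy) U[0,2] ¬grant), and grant at every k in [1,j-1].
  j=1: ((¬grant ∨ busy) U[0,2] ¬grant) holds; no prefix to check → satisfied.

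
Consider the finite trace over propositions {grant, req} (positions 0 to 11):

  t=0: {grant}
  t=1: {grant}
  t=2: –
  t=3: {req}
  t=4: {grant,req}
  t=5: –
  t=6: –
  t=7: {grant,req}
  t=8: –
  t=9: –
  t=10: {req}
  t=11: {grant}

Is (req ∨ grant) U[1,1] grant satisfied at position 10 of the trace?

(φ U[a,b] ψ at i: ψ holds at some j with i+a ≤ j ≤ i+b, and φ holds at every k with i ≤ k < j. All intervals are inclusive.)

Need some j in [11,11] with grant, and (req ∨ grant) at every k in [10,j-1].
  j=11: grant holds; (req ∨ grant) holds at every k in [10,10] → satisfied.

Holds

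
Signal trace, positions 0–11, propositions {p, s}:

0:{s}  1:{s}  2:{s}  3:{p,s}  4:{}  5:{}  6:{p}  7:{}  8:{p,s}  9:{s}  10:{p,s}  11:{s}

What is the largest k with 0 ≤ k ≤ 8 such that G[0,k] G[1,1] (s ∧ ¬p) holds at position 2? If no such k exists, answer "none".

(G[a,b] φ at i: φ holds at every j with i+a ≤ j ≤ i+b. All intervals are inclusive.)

none

G[1,1] (s ∧ ¬p) must hold from j=2 onward; find where it first fails.
  j=2: fails → no k works.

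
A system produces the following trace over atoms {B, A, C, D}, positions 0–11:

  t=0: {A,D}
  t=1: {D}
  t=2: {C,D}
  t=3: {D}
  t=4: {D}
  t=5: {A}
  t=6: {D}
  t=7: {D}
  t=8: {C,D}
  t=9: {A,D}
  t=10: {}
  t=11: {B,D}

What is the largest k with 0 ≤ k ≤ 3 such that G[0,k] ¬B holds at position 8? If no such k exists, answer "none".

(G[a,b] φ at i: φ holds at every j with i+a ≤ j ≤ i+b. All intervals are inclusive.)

¬B must hold from j=8 onward; find where it first fails.
  j=8: holds
  j=9: holds
  j=10: holds
  j=11: fails
Holds on [8,10], so largest k = 2.

2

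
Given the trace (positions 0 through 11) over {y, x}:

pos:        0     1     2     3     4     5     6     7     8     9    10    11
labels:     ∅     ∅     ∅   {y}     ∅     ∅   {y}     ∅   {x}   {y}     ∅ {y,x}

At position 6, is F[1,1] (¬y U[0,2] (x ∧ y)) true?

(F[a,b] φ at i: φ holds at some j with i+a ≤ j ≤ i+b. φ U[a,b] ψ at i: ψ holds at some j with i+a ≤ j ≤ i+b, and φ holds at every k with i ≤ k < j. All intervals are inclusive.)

Does not hold

Check (¬y U[0,2] (x ∧ y)) at each j in [7,7]:
  j=7: fails
No position in the window satisfies it → formula fails.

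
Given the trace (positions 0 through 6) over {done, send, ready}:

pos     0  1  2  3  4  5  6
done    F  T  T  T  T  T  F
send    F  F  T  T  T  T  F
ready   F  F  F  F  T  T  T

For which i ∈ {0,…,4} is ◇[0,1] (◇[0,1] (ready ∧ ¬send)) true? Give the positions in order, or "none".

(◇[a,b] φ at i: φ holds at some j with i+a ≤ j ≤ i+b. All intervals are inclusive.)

Evaluate at each i in [0,4]:
  i=0: ✗ (none in [0,1])
  i=1: ✗ (none in [1,2])
  i=2: ✗ (none in [2,3])
  i=3: ✗ (none in [3,4])
  i=4: ✓ (witness j=5)

4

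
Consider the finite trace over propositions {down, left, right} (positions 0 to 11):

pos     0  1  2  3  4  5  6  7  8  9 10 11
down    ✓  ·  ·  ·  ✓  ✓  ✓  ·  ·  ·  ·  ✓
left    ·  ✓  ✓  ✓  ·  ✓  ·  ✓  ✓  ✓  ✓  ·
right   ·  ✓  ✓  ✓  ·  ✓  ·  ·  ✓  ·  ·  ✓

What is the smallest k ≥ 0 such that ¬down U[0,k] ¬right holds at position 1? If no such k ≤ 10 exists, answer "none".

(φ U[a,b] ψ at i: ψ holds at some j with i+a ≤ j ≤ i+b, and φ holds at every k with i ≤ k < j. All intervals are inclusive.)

3

Need earliest j ≥ 1 with ¬right, and ¬down at every k in [1,j-1].
  j=1: rhs fails.
  j=2: rhs fails.
  j=3: rhs fails.
  j=4: rhs holds; lhs holds on [1,3]. k = 3.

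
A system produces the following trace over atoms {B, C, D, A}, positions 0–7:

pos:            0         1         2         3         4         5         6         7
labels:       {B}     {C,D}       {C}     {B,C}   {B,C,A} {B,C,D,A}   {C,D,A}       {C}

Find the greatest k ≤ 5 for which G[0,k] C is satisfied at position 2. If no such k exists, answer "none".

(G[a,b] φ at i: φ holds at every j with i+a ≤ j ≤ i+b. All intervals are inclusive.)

C must hold from j=2 onward; find where it first fails.
  j=2: holds
  j=3: holds
  j=4: holds
  j=5: holds
  j=6: holds
  j=7: holds
Holds through j=7; largest k = 5.

5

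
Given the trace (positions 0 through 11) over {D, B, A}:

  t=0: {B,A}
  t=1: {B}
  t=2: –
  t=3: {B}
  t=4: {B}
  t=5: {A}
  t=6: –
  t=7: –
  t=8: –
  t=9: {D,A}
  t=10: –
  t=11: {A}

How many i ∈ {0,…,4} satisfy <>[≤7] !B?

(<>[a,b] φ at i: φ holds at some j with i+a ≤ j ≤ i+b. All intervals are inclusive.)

Evaluate at each i in [0,4]:
  i=0: ✓ (witness j=2)
  i=1: ✓ (witness j=2)
  i=2: ✓ (witness j=2)
  i=3: ✓ (witness j=5)
  i=4: ✓ (witness j=5)
Positions where it holds: {0, 1, 2, 3, 4} → 5.

5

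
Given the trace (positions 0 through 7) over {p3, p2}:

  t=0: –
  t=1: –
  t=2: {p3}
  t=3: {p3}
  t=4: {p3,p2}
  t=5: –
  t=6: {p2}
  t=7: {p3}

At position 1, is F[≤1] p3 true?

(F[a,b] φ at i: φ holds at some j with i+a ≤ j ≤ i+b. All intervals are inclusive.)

Yes

Check p3 at each j in [1,2]:
  j=1: false
  j=2: true
Found at j=2 → formula holds.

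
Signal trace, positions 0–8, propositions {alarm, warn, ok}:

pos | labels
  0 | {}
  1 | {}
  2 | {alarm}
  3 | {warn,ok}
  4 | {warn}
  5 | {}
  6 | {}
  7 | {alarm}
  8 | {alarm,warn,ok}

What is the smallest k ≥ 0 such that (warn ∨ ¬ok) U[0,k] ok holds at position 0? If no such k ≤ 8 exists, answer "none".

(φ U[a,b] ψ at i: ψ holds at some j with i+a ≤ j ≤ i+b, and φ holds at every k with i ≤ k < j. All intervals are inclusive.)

Need earliest j ≥ 0 with ok, and (warn ∨ ¬ok) at every k in [0,j-1].
  j=0: rhs fails.
  j=1: rhs fails.
  j=2: rhs fails.
  j=3: rhs holds; lhs holds on [0,2]. k = 3.

3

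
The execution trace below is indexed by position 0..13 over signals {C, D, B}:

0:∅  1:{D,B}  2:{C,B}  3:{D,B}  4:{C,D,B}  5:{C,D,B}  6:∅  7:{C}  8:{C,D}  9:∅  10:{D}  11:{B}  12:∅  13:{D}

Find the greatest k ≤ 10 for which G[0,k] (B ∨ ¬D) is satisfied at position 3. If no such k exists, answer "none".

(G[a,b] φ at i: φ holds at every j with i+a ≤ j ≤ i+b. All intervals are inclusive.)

4

(B ∨ ¬D) must hold from j=3 onward; find where it first fails.
  j=3: holds
  j=4: holds
  j=5: holds
  j=6: holds
  j=7: holds
  j=8: fails
Holds on [3,7], so largest k = 4.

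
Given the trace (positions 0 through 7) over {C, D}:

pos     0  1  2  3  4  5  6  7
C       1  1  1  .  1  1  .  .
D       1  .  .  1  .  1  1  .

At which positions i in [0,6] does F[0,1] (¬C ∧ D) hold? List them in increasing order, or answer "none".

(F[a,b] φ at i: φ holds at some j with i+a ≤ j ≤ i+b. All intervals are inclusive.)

Evaluate at each i in [0,6]:
  i=0: ✗ (none in [0,1])
  i=1: ✗ (none in [1,2])
  i=2: ✓ (witness j=3)
  i=3: ✓ (witness j=3)
  i=4: ✗ (none in [4,5])
  i=5: ✓ (witness j=6)
  i=6: ✓ (witness j=6)

2, 3, 5, 6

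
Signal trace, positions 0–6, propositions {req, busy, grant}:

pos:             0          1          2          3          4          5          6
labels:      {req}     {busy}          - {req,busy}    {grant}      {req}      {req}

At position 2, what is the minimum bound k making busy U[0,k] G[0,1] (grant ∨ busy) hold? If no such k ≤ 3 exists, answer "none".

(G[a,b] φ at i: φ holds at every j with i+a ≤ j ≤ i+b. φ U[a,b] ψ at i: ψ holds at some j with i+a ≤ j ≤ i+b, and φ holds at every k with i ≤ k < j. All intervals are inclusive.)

Need earliest j ≥ 2 with G[0,1] (grant ∨ busy), and busy at every k in [2,j-1].
  j=2: rhs fails.
  j=3: rhs holds but lhs fails at k=2.
  j=4: rhs fails.
  j=5: rhs fails.
No witness within the range → none.

none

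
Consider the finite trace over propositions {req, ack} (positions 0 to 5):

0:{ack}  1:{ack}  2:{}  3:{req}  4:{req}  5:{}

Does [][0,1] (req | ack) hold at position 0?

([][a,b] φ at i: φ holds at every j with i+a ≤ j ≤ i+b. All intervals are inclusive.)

Check (req | ack) at every j in [0,1]:
  j=0: true
  j=1: true
All positions satisfy it → formula holds.

Holds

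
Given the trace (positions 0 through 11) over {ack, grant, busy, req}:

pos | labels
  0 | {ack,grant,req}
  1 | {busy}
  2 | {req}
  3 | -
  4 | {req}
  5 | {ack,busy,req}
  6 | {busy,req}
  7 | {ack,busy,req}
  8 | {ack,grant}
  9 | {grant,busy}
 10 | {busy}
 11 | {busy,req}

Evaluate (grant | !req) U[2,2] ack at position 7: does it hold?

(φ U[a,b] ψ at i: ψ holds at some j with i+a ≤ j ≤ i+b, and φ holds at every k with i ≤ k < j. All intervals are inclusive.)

No

Need some j in [9,9] with ack, and (grant | !req) at every k in [7,j-1].
  j=9: ack false.
No j in the window works → until fails.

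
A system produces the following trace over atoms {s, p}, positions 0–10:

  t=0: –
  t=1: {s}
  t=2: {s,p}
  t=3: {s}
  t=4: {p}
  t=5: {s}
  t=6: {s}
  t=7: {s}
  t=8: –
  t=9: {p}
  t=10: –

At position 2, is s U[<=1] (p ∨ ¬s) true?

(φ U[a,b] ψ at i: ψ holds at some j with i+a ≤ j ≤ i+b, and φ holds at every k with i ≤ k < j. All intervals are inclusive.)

Yes

Need some j in [2,3] with (p ∨ ¬s), and s at every k in [2,j-1].
  j=2: (p ∨ ¬s) holds; no prefix to check → satisfied.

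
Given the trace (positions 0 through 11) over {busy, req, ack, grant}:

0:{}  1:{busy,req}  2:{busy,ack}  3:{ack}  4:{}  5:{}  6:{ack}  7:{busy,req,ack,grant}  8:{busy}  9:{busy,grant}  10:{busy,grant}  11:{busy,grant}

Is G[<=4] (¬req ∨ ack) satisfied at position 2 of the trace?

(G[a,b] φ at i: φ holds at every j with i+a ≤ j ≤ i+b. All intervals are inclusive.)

Check (¬req ∨ ack) at every j in [2,6]:
  j=2: true
  j=3: true
  j=4: true
  j=5: true
  j=6: true
All positions satisfy it → formula holds.

Holds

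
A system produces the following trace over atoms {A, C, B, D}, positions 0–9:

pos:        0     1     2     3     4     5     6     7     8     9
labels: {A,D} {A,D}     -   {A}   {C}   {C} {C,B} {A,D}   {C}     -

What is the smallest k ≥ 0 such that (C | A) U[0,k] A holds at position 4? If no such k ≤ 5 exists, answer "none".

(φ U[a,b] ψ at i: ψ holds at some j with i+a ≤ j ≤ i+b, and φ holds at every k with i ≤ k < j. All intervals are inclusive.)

Need earliest j ≥ 4 with A, and (C | A) at every k in [4,j-1].
  j=4: rhs fails.
  j=5: rhs fails.
  j=6: rhs fails.
  j=7: rhs holds; lhs holds on [4,6]. k = 3.

3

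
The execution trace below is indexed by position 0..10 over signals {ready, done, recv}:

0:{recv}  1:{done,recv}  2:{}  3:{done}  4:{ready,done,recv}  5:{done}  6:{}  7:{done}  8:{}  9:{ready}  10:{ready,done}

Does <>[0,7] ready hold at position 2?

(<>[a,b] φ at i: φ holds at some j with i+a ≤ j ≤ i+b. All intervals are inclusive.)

Check ready at each j in [2,9]:
  j=2: false
  j=3: false
  j=4: true
  j=5: false
  j=6: false
  j=7: false
  j=8: false
  j=9: true
Found at j=4 → formula holds.

Holds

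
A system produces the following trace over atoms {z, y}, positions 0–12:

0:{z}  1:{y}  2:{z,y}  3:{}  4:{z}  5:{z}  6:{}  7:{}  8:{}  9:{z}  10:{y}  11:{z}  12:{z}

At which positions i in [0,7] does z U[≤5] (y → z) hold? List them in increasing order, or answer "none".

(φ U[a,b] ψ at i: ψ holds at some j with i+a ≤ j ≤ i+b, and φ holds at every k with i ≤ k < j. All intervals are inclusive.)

Evaluate at each i in [0,7]:
  i=0: ✓ (rhs at j=0)
  i=1: ✗ (lhs fails at k=1 before rhs at j=2)
  i=2: ✓ (rhs at j=2)
  i=3: ✓ (rhs at j=3)
  i=4: ✓ (rhs at j=4)
  i=5: ✓ (rhs at j=5)
  i=6: ✓ (rhs at j=6)
  i=7: ✓ (rhs at j=7)

0, 2, 3, 4, 5, 6, 7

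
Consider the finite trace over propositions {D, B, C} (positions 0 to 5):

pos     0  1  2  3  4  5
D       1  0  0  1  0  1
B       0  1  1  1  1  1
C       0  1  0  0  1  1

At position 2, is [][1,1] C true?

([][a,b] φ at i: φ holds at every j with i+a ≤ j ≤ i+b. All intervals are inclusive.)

Does not hold

Check C at every j in [3,3]:
  j=3: false
Fails at j=3 → formula fails.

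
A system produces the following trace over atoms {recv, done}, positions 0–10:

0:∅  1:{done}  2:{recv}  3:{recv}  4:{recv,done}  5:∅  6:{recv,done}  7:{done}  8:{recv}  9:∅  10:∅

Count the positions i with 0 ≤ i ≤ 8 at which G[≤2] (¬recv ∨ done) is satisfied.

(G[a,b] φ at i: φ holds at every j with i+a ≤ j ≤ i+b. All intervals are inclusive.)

2

Evaluate at each i in [0,8]:
  i=0: ✗ (fails at j=2)
  i=1: ✗ (fails at j=2)
  i=2: ✗ (fails at j=2)
  i=3: ✗ (fails at j=3)
  i=4: ✓ (all of [4,6])
  i=5: ✓ (all of [5,7])
  i=6: ✗ (fails at j=8)
  i=7: ✗ (fails at j=8)
  i=8: ✗ (fails at j=8)
Positions where it holds: {4, 5} → 2.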